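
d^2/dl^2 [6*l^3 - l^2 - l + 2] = 36*l - 2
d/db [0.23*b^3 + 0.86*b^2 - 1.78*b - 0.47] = 0.69*b^2 + 1.72*b - 1.78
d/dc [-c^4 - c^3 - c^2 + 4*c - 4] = -4*c^3 - 3*c^2 - 2*c + 4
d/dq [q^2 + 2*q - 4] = 2*q + 2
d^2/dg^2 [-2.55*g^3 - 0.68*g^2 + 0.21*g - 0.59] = -15.3*g - 1.36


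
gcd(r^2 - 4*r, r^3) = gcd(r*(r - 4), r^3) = r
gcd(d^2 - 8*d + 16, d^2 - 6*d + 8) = d - 4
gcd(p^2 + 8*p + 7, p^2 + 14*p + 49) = p + 7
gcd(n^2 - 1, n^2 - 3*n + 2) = n - 1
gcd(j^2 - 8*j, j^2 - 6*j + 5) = 1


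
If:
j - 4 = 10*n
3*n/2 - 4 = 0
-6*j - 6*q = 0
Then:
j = 92/3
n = 8/3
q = -92/3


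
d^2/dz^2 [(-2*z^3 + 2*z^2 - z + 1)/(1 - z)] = 4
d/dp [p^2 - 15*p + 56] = 2*p - 15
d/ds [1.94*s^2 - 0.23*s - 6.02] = 3.88*s - 0.23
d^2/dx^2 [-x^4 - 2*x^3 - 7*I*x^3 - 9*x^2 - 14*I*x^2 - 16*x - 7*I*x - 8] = -12*x^2 - x*(12 + 42*I) - 18 - 28*I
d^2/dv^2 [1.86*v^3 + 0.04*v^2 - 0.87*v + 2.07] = 11.16*v + 0.08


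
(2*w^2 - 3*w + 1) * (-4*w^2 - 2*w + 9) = -8*w^4 + 8*w^3 + 20*w^2 - 29*w + 9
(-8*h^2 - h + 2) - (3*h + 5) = -8*h^2 - 4*h - 3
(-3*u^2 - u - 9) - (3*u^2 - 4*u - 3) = -6*u^2 + 3*u - 6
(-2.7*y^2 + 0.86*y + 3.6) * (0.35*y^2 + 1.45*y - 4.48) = -0.945*y^4 - 3.614*y^3 + 14.603*y^2 + 1.3672*y - 16.128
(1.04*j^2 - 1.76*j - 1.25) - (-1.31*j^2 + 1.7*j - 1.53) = 2.35*j^2 - 3.46*j + 0.28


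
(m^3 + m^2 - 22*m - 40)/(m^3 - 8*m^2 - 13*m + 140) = (m + 2)/(m - 7)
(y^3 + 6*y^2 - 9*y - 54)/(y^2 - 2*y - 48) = (y^2 - 9)/(y - 8)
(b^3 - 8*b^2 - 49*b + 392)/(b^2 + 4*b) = (b^3 - 8*b^2 - 49*b + 392)/(b*(b + 4))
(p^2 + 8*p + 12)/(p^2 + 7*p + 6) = (p + 2)/(p + 1)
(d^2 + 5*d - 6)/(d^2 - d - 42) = (d - 1)/(d - 7)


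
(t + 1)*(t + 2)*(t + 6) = t^3 + 9*t^2 + 20*t + 12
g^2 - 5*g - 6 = (g - 6)*(g + 1)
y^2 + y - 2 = (y - 1)*(y + 2)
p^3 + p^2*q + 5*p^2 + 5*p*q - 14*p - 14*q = (p - 2)*(p + 7)*(p + q)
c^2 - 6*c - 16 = (c - 8)*(c + 2)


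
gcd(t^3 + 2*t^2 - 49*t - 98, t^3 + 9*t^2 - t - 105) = t + 7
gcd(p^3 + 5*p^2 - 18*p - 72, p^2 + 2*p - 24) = p^2 + 2*p - 24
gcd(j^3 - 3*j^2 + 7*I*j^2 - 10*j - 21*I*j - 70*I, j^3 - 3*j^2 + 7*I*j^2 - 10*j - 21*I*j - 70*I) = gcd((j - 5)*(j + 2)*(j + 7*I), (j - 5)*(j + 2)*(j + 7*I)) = j^3 + j^2*(-3 + 7*I) + j*(-10 - 21*I) - 70*I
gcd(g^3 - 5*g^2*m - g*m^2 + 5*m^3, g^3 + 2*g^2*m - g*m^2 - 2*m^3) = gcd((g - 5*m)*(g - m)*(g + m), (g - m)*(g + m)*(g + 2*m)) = g^2 - m^2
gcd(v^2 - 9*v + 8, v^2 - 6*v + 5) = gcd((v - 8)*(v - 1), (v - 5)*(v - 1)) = v - 1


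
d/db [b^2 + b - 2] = 2*b + 1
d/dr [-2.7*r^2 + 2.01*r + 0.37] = 2.01 - 5.4*r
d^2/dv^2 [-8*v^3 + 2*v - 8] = -48*v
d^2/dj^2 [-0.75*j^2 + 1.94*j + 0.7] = -1.50000000000000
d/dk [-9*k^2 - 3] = -18*k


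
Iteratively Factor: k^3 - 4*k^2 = (k - 4)*(k^2) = k*(k - 4)*(k)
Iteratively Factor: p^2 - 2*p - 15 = (p - 5)*(p + 3)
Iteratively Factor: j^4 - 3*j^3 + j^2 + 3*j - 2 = (j + 1)*(j^3 - 4*j^2 + 5*j - 2) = (j - 1)*(j + 1)*(j^2 - 3*j + 2) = (j - 2)*(j - 1)*(j + 1)*(j - 1)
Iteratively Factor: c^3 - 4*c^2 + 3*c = (c - 3)*(c^2 - c) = (c - 3)*(c - 1)*(c)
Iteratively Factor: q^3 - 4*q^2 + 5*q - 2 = (q - 1)*(q^2 - 3*q + 2) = (q - 2)*(q - 1)*(q - 1)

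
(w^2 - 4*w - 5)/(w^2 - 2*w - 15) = (w + 1)/(w + 3)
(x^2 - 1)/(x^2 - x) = (x + 1)/x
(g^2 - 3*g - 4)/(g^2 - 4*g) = (g + 1)/g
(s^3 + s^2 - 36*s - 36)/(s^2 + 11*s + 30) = (s^2 - 5*s - 6)/(s + 5)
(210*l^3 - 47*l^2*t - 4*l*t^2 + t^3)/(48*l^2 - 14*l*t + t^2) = (-35*l^2 + 2*l*t + t^2)/(-8*l + t)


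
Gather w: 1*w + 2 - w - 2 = 0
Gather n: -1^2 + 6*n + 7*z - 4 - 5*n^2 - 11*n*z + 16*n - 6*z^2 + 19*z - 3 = -5*n^2 + n*(22 - 11*z) - 6*z^2 + 26*z - 8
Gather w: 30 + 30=60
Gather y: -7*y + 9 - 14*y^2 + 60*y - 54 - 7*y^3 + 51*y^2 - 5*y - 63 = -7*y^3 + 37*y^2 + 48*y - 108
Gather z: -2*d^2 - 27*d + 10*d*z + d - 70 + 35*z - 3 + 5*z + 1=-2*d^2 - 26*d + z*(10*d + 40) - 72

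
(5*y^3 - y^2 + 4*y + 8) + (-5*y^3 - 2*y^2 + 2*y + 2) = -3*y^2 + 6*y + 10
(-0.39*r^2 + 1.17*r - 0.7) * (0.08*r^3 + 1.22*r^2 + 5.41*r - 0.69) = -0.0312*r^5 - 0.3822*r^4 - 0.7385*r^3 + 5.7448*r^2 - 4.5943*r + 0.483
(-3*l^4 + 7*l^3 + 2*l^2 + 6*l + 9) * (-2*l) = 6*l^5 - 14*l^4 - 4*l^3 - 12*l^2 - 18*l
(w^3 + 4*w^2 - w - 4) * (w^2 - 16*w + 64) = w^5 - 12*w^4 - w^3 + 268*w^2 - 256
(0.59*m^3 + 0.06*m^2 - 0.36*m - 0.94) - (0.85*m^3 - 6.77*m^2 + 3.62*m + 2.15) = -0.26*m^3 + 6.83*m^2 - 3.98*m - 3.09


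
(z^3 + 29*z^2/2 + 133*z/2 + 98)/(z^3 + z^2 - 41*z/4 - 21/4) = 2*(z^2 + 11*z + 28)/(2*z^2 - 5*z - 3)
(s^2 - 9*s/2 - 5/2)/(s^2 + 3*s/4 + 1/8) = 4*(s - 5)/(4*s + 1)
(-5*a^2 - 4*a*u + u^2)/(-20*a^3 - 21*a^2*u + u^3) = 1/(4*a + u)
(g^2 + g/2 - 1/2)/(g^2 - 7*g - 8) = (g - 1/2)/(g - 8)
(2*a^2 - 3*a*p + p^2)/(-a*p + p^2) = (-2*a + p)/p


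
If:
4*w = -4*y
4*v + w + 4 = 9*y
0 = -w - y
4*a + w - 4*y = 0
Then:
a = 5*y/4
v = 5*y/2 - 1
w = -y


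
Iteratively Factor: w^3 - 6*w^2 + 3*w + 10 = (w + 1)*(w^2 - 7*w + 10) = (w - 2)*(w + 1)*(w - 5)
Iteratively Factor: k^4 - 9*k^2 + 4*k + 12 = (k - 2)*(k^3 + 2*k^2 - 5*k - 6) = (k - 2)*(k + 1)*(k^2 + k - 6) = (k - 2)*(k + 1)*(k + 3)*(k - 2)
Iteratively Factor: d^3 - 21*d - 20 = (d + 4)*(d^2 - 4*d - 5) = (d - 5)*(d + 4)*(d + 1)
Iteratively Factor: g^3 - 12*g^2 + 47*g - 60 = (g - 5)*(g^2 - 7*g + 12) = (g - 5)*(g - 4)*(g - 3)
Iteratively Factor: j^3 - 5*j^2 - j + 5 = (j - 1)*(j^2 - 4*j - 5) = (j - 5)*(j - 1)*(j + 1)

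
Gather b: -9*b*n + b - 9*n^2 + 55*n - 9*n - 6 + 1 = b*(1 - 9*n) - 9*n^2 + 46*n - 5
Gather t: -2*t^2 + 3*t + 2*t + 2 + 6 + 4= -2*t^2 + 5*t + 12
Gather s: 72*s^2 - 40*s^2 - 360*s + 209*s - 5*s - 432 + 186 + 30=32*s^2 - 156*s - 216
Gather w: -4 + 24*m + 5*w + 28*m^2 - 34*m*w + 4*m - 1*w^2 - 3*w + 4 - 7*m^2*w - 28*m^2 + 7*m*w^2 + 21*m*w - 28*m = w^2*(7*m - 1) + w*(-7*m^2 - 13*m + 2)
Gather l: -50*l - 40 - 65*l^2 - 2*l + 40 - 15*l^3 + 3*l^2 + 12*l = -15*l^3 - 62*l^2 - 40*l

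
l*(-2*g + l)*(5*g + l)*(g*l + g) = -10*g^3*l^2 - 10*g^3*l + 3*g^2*l^3 + 3*g^2*l^2 + g*l^4 + g*l^3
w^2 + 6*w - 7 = (w - 1)*(w + 7)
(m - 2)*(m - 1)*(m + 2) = m^3 - m^2 - 4*m + 4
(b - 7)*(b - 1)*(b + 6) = b^3 - 2*b^2 - 41*b + 42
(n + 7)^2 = n^2 + 14*n + 49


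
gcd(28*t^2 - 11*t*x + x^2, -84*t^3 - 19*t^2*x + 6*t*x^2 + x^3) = -4*t + x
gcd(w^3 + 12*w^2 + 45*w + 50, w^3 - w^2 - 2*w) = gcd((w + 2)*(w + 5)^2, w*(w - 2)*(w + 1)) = 1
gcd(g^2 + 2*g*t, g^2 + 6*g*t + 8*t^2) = g + 2*t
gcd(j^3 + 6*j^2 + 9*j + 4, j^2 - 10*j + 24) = 1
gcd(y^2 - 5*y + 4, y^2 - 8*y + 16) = y - 4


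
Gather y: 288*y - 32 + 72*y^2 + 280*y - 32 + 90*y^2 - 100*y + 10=162*y^2 + 468*y - 54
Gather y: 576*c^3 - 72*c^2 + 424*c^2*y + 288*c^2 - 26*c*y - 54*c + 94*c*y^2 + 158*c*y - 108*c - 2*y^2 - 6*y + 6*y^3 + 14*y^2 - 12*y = 576*c^3 + 216*c^2 - 162*c + 6*y^3 + y^2*(94*c + 12) + y*(424*c^2 + 132*c - 18)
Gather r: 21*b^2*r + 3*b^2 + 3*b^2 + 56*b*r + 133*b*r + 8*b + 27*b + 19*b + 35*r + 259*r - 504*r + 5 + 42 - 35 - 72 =6*b^2 + 54*b + r*(21*b^2 + 189*b - 210) - 60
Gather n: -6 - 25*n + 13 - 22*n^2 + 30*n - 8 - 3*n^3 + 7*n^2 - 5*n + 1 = -3*n^3 - 15*n^2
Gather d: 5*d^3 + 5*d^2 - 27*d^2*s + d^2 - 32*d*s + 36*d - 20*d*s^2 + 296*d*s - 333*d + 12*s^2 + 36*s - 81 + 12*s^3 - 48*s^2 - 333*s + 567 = 5*d^3 + d^2*(6 - 27*s) + d*(-20*s^2 + 264*s - 297) + 12*s^3 - 36*s^2 - 297*s + 486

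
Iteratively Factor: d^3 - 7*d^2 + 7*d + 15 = (d + 1)*(d^2 - 8*d + 15) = (d - 3)*(d + 1)*(d - 5)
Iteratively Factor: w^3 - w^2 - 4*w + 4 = (w + 2)*(w^2 - 3*w + 2) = (w - 2)*(w + 2)*(w - 1)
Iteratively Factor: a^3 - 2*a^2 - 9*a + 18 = (a - 2)*(a^2 - 9) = (a - 3)*(a - 2)*(a + 3)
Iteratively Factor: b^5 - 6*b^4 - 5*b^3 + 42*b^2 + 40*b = (b - 5)*(b^4 - b^3 - 10*b^2 - 8*b) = (b - 5)*(b + 2)*(b^3 - 3*b^2 - 4*b) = (b - 5)*(b + 1)*(b + 2)*(b^2 - 4*b) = (b - 5)*(b - 4)*(b + 1)*(b + 2)*(b)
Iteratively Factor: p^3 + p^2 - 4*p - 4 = (p + 1)*(p^2 - 4) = (p + 1)*(p + 2)*(p - 2)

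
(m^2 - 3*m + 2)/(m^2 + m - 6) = (m - 1)/(m + 3)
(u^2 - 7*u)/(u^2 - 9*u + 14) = u/(u - 2)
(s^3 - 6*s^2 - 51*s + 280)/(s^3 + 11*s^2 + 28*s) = (s^2 - 13*s + 40)/(s*(s + 4))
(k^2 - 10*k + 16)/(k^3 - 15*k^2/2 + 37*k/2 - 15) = 2*(k - 8)/(2*k^2 - 11*k + 15)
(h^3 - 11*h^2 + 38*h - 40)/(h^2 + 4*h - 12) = (h^2 - 9*h + 20)/(h + 6)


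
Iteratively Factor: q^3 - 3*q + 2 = (q + 2)*(q^2 - 2*q + 1) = (q - 1)*(q + 2)*(q - 1)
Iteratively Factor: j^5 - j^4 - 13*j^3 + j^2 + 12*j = (j)*(j^4 - j^3 - 13*j^2 + j + 12) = j*(j - 4)*(j^3 + 3*j^2 - j - 3) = j*(j - 4)*(j + 1)*(j^2 + 2*j - 3) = j*(j - 4)*(j + 1)*(j + 3)*(j - 1)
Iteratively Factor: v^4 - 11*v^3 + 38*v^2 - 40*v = (v - 5)*(v^3 - 6*v^2 + 8*v) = (v - 5)*(v - 4)*(v^2 - 2*v) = v*(v - 5)*(v - 4)*(v - 2)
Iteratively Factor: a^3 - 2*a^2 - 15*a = (a)*(a^2 - 2*a - 15) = a*(a + 3)*(a - 5)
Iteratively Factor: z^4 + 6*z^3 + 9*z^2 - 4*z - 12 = (z + 2)*(z^3 + 4*z^2 + z - 6) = (z - 1)*(z + 2)*(z^2 + 5*z + 6) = (z - 1)*(z + 2)^2*(z + 3)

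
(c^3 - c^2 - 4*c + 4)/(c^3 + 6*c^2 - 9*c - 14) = (c^2 + c - 2)/(c^2 + 8*c + 7)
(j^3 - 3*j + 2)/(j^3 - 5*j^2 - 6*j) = (-j^3 + 3*j - 2)/(j*(-j^2 + 5*j + 6))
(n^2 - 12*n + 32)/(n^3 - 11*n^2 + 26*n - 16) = (n - 4)/(n^2 - 3*n + 2)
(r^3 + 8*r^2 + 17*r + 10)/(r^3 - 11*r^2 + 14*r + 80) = (r^2 + 6*r + 5)/(r^2 - 13*r + 40)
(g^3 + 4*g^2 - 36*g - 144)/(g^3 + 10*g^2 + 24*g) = (g - 6)/g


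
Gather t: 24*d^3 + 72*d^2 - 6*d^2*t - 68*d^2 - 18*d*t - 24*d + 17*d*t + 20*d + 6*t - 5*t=24*d^3 + 4*d^2 - 4*d + t*(-6*d^2 - d + 1)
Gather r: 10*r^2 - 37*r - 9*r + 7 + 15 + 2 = 10*r^2 - 46*r + 24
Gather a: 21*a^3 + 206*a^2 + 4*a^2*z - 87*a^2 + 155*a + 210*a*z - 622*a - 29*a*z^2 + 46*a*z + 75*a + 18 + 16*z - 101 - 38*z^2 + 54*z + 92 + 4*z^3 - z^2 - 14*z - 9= 21*a^3 + a^2*(4*z + 119) + a*(-29*z^2 + 256*z - 392) + 4*z^3 - 39*z^2 + 56*z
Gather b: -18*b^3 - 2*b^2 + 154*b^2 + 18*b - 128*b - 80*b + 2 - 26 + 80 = -18*b^3 + 152*b^2 - 190*b + 56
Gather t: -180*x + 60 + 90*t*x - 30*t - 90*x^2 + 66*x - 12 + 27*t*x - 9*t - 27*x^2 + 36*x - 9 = t*(117*x - 39) - 117*x^2 - 78*x + 39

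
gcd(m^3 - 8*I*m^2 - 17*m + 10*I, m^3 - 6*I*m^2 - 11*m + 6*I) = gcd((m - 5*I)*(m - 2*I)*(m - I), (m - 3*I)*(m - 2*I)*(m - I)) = m^2 - 3*I*m - 2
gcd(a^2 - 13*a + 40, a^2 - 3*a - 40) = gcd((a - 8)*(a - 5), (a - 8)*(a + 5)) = a - 8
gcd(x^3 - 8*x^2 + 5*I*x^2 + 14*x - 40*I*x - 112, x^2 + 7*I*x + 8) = 1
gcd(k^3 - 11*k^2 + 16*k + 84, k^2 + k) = 1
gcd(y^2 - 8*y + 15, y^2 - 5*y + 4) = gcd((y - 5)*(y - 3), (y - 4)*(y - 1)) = 1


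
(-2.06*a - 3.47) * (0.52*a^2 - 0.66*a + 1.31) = -1.0712*a^3 - 0.4448*a^2 - 0.4084*a - 4.5457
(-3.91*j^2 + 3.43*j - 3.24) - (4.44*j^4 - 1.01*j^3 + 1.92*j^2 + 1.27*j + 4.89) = -4.44*j^4 + 1.01*j^3 - 5.83*j^2 + 2.16*j - 8.13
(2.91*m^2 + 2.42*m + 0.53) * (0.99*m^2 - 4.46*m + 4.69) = 2.8809*m^4 - 10.5828*m^3 + 3.3794*m^2 + 8.986*m + 2.4857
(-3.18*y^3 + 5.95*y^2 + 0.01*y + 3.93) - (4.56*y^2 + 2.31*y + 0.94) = -3.18*y^3 + 1.39*y^2 - 2.3*y + 2.99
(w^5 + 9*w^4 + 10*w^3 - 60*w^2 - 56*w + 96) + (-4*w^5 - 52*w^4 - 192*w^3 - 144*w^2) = -3*w^5 - 43*w^4 - 182*w^3 - 204*w^2 - 56*w + 96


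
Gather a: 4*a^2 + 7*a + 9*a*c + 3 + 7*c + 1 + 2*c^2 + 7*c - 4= 4*a^2 + a*(9*c + 7) + 2*c^2 + 14*c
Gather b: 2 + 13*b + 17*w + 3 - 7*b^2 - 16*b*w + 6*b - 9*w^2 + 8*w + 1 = -7*b^2 + b*(19 - 16*w) - 9*w^2 + 25*w + 6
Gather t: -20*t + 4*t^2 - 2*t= 4*t^2 - 22*t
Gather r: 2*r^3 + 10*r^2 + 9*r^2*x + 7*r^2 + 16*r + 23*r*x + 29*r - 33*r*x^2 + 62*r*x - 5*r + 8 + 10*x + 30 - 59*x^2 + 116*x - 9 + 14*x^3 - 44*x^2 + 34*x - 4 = 2*r^3 + r^2*(9*x + 17) + r*(-33*x^2 + 85*x + 40) + 14*x^3 - 103*x^2 + 160*x + 25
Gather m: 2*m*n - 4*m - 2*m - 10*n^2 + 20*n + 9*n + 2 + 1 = m*(2*n - 6) - 10*n^2 + 29*n + 3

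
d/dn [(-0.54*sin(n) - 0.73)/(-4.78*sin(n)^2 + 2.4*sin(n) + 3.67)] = (-6.9788*sin(n) + 1.2906*cos(2*n) - 1.5204)*cos(n)/(-4.78*sin(n)^2 + 2.4*sin(n) + 3.67)^2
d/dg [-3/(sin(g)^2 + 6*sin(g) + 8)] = 6*(sin(g) + 3)*cos(g)/(sin(g)^2 + 6*sin(g) + 8)^2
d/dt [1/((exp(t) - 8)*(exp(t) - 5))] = (13 - 2*exp(t))*exp(t)/(exp(4*t) - 26*exp(3*t) + 249*exp(2*t) - 1040*exp(t) + 1600)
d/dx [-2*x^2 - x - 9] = -4*x - 1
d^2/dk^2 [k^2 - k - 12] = 2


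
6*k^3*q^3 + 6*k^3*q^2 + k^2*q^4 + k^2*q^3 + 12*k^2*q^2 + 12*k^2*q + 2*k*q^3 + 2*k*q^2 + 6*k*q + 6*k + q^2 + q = (6*k + q)*(q + 1)*(k*q + 1)^2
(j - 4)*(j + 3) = j^2 - j - 12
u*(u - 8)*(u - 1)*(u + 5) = u^4 - 4*u^3 - 37*u^2 + 40*u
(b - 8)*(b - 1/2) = b^2 - 17*b/2 + 4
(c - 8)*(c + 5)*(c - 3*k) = c^3 - 3*c^2*k - 3*c^2 + 9*c*k - 40*c + 120*k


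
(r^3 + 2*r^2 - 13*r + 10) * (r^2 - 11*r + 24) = r^5 - 9*r^4 - 11*r^3 + 201*r^2 - 422*r + 240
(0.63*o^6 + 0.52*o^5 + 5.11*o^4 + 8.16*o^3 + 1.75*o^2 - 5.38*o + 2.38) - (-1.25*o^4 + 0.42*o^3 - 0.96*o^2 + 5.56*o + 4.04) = 0.63*o^6 + 0.52*o^5 + 6.36*o^4 + 7.74*o^3 + 2.71*o^2 - 10.94*o - 1.66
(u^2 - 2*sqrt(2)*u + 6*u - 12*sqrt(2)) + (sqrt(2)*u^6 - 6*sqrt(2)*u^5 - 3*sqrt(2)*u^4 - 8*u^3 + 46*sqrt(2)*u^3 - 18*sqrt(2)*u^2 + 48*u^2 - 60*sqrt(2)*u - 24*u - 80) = sqrt(2)*u^6 - 6*sqrt(2)*u^5 - 3*sqrt(2)*u^4 - 8*u^3 + 46*sqrt(2)*u^3 - 18*sqrt(2)*u^2 + 49*u^2 - 62*sqrt(2)*u - 18*u - 80 - 12*sqrt(2)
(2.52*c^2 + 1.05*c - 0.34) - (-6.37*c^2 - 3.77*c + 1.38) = 8.89*c^2 + 4.82*c - 1.72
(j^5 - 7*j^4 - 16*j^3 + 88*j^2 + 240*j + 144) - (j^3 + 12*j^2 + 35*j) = j^5 - 7*j^4 - 17*j^3 + 76*j^2 + 205*j + 144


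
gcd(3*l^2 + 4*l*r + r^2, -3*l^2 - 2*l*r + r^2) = l + r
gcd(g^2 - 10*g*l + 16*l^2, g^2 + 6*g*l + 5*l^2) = 1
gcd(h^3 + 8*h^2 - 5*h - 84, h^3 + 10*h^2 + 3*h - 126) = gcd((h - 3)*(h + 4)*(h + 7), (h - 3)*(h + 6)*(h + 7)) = h^2 + 4*h - 21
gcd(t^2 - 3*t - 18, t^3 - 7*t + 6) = t + 3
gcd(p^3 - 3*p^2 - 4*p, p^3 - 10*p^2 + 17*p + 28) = p^2 - 3*p - 4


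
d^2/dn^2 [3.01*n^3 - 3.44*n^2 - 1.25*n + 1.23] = 18.06*n - 6.88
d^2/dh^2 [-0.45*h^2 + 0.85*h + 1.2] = -0.900000000000000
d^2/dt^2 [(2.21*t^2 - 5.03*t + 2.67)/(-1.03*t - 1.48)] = (-1.77635683940025e-15*t - 30.682238)/(1.092727*t^3 + 4.710396*t^2 + 6.768336*t + 3.241792)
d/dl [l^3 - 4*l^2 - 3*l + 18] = 3*l^2 - 8*l - 3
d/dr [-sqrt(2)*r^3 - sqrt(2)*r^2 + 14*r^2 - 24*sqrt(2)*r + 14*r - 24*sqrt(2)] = -3*sqrt(2)*r^2 - 2*sqrt(2)*r + 28*r - 24*sqrt(2) + 14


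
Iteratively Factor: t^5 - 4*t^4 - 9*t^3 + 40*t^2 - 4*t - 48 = (t - 2)*(t^4 - 2*t^3 - 13*t^2 + 14*t + 24) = (t - 2)*(t + 3)*(t^3 - 5*t^2 + 2*t + 8) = (t - 4)*(t - 2)*(t + 3)*(t^2 - t - 2) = (t - 4)*(t - 2)^2*(t + 3)*(t + 1)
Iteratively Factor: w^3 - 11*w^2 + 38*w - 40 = (w - 4)*(w^2 - 7*w + 10) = (w - 4)*(w - 2)*(w - 5)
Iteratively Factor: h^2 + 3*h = (h + 3)*(h)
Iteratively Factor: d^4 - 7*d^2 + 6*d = (d - 2)*(d^3 + 2*d^2 - 3*d) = (d - 2)*(d - 1)*(d^2 + 3*d) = d*(d - 2)*(d - 1)*(d + 3)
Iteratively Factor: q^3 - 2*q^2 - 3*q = (q + 1)*(q^2 - 3*q) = q*(q + 1)*(q - 3)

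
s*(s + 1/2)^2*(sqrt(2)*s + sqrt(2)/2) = sqrt(2)*s^4 + 3*sqrt(2)*s^3/2 + 3*sqrt(2)*s^2/4 + sqrt(2)*s/8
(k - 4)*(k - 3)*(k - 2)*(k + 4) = k^4 - 5*k^3 - 10*k^2 + 80*k - 96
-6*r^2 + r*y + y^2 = (-2*r + y)*(3*r + y)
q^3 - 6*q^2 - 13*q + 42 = (q - 7)*(q - 2)*(q + 3)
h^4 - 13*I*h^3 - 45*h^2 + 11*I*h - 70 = (h - 7*I)*(h - 5*I)*(h - 2*I)*(h + I)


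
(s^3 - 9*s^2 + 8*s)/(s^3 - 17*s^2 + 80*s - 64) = s/(s - 8)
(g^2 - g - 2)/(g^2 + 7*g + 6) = (g - 2)/(g + 6)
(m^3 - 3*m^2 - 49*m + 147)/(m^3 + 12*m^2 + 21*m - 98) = (m^2 - 10*m + 21)/(m^2 + 5*m - 14)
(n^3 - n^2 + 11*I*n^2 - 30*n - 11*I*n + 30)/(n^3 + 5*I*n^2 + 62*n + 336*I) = (n^2 + n*(-1 + 5*I) - 5*I)/(n^2 - I*n + 56)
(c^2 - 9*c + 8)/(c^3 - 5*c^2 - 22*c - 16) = (c - 1)/(c^2 + 3*c + 2)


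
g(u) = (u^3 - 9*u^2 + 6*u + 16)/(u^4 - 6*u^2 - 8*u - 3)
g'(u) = (3*u^2 - 18*u + 6)/(u^4 - 6*u^2 - 8*u - 3) + (-4*u^3 + 12*u + 8)*(u^3 - 9*u^2 + 6*u + 16)/(u^4 - 6*u^2 - 8*u - 3)^2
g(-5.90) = -0.51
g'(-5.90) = -0.17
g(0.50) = -2.00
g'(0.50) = 3.47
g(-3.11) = -2.09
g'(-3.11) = -1.72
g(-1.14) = -353.69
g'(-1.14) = -4986.77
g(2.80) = 1.44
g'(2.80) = 7.97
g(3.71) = -0.47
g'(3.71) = 0.69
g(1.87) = -0.09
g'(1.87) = 0.66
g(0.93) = -0.98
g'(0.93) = 1.60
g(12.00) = 0.03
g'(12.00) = 0.00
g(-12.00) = -0.15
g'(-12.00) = -0.02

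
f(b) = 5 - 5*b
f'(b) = -5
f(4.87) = -19.35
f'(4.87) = -5.00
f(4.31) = -16.55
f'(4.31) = -5.00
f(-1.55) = 12.75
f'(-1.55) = -5.00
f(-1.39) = 11.95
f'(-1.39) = -5.00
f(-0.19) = 5.95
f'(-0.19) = -5.00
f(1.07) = -0.35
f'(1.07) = -5.00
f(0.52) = 2.40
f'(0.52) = -5.00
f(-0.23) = 6.15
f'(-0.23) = -5.00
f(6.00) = -25.00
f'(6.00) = -5.00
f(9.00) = -40.00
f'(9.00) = -5.00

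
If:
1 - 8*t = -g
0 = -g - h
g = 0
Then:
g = 0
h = 0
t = 1/8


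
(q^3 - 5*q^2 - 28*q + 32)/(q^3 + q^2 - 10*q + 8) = (q - 8)/(q - 2)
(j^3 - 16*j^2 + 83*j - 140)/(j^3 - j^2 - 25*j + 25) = (j^2 - 11*j + 28)/(j^2 + 4*j - 5)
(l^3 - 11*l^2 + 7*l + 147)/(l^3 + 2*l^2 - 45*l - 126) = (l - 7)/(l + 6)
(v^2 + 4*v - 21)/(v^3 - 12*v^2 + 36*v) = (v^2 + 4*v - 21)/(v*(v^2 - 12*v + 36))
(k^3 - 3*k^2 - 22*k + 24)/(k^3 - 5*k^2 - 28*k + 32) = (k - 6)/(k - 8)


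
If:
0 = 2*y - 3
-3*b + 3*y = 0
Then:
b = 3/2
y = 3/2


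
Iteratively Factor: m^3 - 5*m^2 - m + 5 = (m - 1)*(m^2 - 4*m - 5) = (m - 1)*(m + 1)*(m - 5)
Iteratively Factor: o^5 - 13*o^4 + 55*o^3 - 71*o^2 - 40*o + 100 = (o - 5)*(o^4 - 8*o^3 + 15*o^2 + 4*o - 20) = (o - 5)*(o - 2)*(o^3 - 6*o^2 + 3*o + 10) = (o - 5)*(o - 2)^2*(o^2 - 4*o - 5) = (o - 5)*(o - 2)^2*(o + 1)*(o - 5)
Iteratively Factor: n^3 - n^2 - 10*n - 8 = (n + 1)*(n^2 - 2*n - 8) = (n - 4)*(n + 1)*(n + 2)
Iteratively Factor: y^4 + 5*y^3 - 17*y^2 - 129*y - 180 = (y + 3)*(y^3 + 2*y^2 - 23*y - 60) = (y + 3)*(y + 4)*(y^2 - 2*y - 15) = (y + 3)^2*(y + 4)*(y - 5)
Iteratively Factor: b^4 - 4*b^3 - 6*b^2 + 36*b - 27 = (b - 3)*(b^3 - b^2 - 9*b + 9) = (b - 3)*(b - 1)*(b^2 - 9) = (b - 3)*(b - 1)*(b + 3)*(b - 3)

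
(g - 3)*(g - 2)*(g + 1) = g^3 - 4*g^2 + g + 6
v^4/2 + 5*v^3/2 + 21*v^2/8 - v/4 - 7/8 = (v/2 + 1/2)*(v - 1/2)*(v + 1)*(v + 7/2)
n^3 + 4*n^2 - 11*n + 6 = (n - 1)^2*(n + 6)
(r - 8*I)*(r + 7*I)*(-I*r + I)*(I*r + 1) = r^4 - r^3 - 2*I*r^3 + 55*r^2 + 2*I*r^2 - 55*r - 56*I*r + 56*I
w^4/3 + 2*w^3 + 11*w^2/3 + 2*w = w*(w/3 + 1)*(w + 1)*(w + 2)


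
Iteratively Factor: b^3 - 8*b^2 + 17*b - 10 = (b - 2)*(b^2 - 6*b + 5) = (b - 5)*(b - 2)*(b - 1)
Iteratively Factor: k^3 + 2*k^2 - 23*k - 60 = (k + 3)*(k^2 - k - 20) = (k - 5)*(k + 3)*(k + 4)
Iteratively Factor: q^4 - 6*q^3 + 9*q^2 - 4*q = (q - 1)*(q^3 - 5*q^2 + 4*q) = q*(q - 1)*(q^2 - 5*q + 4) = q*(q - 1)^2*(q - 4)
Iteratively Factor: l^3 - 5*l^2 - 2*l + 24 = (l - 3)*(l^2 - 2*l - 8) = (l - 3)*(l + 2)*(l - 4)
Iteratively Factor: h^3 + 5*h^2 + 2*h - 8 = (h + 2)*(h^2 + 3*h - 4) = (h + 2)*(h + 4)*(h - 1)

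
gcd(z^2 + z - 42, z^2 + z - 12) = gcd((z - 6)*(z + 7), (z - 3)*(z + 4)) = 1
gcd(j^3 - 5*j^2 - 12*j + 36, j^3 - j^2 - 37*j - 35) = 1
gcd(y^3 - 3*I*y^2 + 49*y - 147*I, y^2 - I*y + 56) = y + 7*I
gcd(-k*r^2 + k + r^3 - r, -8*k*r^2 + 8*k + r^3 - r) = r^2 - 1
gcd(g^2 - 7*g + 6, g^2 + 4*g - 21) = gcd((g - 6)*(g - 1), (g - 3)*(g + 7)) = 1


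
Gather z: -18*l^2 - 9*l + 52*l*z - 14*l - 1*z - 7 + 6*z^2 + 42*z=-18*l^2 - 23*l + 6*z^2 + z*(52*l + 41) - 7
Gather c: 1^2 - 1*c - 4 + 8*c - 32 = 7*c - 35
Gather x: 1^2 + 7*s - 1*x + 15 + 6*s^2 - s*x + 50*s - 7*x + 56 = 6*s^2 + 57*s + x*(-s - 8) + 72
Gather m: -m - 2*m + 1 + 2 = 3 - 3*m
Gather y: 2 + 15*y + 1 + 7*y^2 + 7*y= 7*y^2 + 22*y + 3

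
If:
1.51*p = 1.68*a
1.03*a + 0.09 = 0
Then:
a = -0.09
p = -0.10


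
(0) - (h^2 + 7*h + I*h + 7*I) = -h^2 - 7*h - I*h - 7*I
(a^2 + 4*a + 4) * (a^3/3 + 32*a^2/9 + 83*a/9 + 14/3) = a^5/3 + 44*a^4/9 + 223*a^3/9 + 502*a^2/9 + 500*a/9 + 56/3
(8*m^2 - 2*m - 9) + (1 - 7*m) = 8*m^2 - 9*m - 8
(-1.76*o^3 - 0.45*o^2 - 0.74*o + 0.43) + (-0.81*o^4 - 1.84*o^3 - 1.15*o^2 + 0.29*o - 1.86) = -0.81*o^4 - 3.6*o^3 - 1.6*o^2 - 0.45*o - 1.43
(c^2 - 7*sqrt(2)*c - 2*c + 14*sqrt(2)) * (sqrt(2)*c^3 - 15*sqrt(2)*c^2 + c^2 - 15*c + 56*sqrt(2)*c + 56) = sqrt(2)*c^5 - 17*sqrt(2)*c^4 - 13*c^4 + 79*sqrt(2)*c^3 + 221*c^3 - 1118*c^2 + 7*sqrt(2)*c^2 - 602*sqrt(2)*c + 1456*c + 784*sqrt(2)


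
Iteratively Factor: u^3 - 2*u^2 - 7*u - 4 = (u + 1)*(u^2 - 3*u - 4) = (u - 4)*(u + 1)*(u + 1)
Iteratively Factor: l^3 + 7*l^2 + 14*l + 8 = (l + 4)*(l^2 + 3*l + 2) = (l + 1)*(l + 4)*(l + 2)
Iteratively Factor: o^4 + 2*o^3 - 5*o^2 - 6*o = (o)*(o^3 + 2*o^2 - 5*o - 6) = o*(o - 2)*(o^2 + 4*o + 3) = o*(o - 2)*(o + 3)*(o + 1)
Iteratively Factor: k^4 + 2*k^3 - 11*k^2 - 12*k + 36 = (k + 3)*(k^3 - k^2 - 8*k + 12) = (k - 2)*(k + 3)*(k^2 + k - 6) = (k - 2)^2*(k + 3)*(k + 3)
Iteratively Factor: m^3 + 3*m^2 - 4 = (m + 2)*(m^2 + m - 2) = (m + 2)^2*(m - 1)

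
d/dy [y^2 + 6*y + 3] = 2*y + 6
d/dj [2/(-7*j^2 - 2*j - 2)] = 4*(7*j + 1)/(7*j^2 + 2*j + 2)^2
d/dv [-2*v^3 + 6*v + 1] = 6 - 6*v^2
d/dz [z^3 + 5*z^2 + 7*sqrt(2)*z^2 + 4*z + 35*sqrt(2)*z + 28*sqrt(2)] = 3*z^2 + 10*z + 14*sqrt(2)*z + 4 + 35*sqrt(2)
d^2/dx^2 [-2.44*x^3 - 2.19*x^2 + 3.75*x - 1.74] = -14.64*x - 4.38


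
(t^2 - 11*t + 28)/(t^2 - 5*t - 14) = (t - 4)/(t + 2)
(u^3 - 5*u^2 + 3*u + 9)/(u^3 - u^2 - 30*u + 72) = (u^2 - 2*u - 3)/(u^2 + 2*u - 24)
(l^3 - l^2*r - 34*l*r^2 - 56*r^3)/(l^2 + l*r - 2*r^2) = (-l^2 + 3*l*r + 28*r^2)/(-l + r)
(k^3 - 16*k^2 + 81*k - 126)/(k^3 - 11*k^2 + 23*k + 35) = (k^2 - 9*k + 18)/(k^2 - 4*k - 5)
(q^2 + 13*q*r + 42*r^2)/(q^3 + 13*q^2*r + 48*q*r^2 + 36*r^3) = (q + 7*r)/(q^2 + 7*q*r + 6*r^2)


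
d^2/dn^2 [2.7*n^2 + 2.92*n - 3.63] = 5.40000000000000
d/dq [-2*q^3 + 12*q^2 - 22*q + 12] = -6*q^2 + 24*q - 22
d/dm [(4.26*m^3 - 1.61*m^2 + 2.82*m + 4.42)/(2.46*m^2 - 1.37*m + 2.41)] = (10.4796*m^4 - 11.6724*m^3 + 26.0683*m^2 - 29.5066*m + 12.8516)/(6.0516*m^4 - 6.7404*m^3 + 13.7341*m^2 - 6.6034*m + 5.8081)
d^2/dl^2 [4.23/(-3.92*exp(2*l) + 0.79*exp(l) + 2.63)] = (4.23*(7.84*exp(l) - 0.79)*(15.68*exp(l) - 1.58)*exp(l) + (66.3264*exp(l) - 3.3417)*(-3.92*exp(2*l) + 0.79*exp(l) + 2.63))*exp(l)/(-3.92*exp(2*l) + 0.79*exp(l) + 2.63)^3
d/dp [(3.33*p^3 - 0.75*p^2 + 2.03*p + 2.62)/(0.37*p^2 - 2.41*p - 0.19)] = (1.2321*p^4 - 16.0506*p^3 - 0.8417*p^2 - 1.6538*p + 5.9285)/(0.1369*p^4 - 1.7834*p^3 + 5.6675*p^2 + 0.9158*p + 0.0361)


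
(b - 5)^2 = b^2 - 10*b + 25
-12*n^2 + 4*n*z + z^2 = (-2*n + z)*(6*n + z)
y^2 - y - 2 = (y - 2)*(y + 1)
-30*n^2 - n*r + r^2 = (-6*n + r)*(5*n + r)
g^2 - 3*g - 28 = (g - 7)*(g + 4)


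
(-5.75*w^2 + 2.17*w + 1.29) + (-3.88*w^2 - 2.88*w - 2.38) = -9.63*w^2 - 0.71*w - 1.09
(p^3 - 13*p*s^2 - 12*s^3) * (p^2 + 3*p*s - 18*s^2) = p^5 + 3*p^4*s - 31*p^3*s^2 - 51*p^2*s^3 + 198*p*s^4 + 216*s^5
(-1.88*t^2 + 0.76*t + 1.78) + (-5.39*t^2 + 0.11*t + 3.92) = -7.27*t^2 + 0.87*t + 5.7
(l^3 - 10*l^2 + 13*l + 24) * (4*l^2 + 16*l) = 4*l^5 - 24*l^4 - 108*l^3 + 304*l^2 + 384*l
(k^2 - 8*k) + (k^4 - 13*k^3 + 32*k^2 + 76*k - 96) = k^4 - 13*k^3 + 33*k^2 + 68*k - 96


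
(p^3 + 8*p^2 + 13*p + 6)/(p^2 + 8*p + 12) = (p^2 + 2*p + 1)/(p + 2)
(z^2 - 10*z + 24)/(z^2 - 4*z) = (z - 6)/z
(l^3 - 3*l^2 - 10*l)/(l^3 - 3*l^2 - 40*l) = (-l^2 + 3*l + 10)/(-l^2 + 3*l + 40)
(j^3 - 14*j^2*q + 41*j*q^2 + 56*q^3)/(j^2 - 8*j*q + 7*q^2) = (-j^2 + 7*j*q + 8*q^2)/(-j + q)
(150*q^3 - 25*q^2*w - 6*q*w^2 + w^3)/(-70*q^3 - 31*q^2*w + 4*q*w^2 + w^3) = (-30*q^2 - q*w + w^2)/(14*q^2 + 9*q*w + w^2)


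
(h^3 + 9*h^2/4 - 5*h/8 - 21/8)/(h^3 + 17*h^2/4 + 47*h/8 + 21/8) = (h - 1)/(h + 1)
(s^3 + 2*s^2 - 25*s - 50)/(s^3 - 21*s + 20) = (s^2 - 3*s - 10)/(s^2 - 5*s + 4)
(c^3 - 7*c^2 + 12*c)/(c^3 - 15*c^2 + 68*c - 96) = c/(c - 8)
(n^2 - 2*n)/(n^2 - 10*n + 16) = n/(n - 8)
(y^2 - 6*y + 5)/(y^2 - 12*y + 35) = (y - 1)/(y - 7)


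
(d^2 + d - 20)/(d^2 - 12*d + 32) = (d + 5)/(d - 8)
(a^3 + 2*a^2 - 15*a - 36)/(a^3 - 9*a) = (a^2 - a - 12)/(a*(a - 3))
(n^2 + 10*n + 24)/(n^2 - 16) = (n + 6)/(n - 4)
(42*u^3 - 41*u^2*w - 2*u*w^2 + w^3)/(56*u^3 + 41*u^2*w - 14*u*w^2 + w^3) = (6*u^2 - 5*u*w - w^2)/(8*u^2 + 7*u*w - w^2)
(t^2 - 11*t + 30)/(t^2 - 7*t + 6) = (t - 5)/(t - 1)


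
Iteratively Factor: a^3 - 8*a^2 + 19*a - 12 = (a - 4)*(a^2 - 4*a + 3) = (a - 4)*(a - 1)*(a - 3)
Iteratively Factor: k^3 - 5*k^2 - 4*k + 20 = (k - 2)*(k^2 - 3*k - 10) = (k - 2)*(k + 2)*(k - 5)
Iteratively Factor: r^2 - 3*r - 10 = (r + 2)*(r - 5)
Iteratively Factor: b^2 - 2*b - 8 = (b - 4)*(b + 2)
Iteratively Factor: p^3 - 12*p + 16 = (p - 2)*(p^2 + 2*p - 8) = (p - 2)*(p + 4)*(p - 2)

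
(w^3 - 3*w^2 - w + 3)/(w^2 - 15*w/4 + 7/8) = 8*(w^3 - 3*w^2 - w + 3)/(8*w^2 - 30*w + 7)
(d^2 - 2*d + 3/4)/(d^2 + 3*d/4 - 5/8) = 2*(2*d - 3)/(4*d + 5)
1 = 1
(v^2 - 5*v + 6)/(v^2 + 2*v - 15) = (v - 2)/(v + 5)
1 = 1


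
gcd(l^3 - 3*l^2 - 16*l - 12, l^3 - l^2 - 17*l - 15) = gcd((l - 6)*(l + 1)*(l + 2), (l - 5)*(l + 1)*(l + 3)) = l + 1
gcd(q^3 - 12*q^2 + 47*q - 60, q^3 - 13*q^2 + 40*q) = q - 5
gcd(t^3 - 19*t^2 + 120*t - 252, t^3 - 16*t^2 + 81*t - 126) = t^2 - 13*t + 42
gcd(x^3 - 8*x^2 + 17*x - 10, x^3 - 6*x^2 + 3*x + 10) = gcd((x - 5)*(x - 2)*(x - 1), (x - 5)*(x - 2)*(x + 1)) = x^2 - 7*x + 10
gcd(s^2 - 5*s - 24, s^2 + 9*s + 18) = s + 3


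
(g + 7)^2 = g^2 + 14*g + 49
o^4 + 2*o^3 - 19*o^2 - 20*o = o*(o - 4)*(o + 1)*(o + 5)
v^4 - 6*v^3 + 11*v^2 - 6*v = v*(v - 3)*(v - 2)*(v - 1)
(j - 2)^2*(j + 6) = j^3 + 2*j^2 - 20*j + 24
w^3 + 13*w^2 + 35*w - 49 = (w - 1)*(w + 7)^2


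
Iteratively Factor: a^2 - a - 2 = (a - 2)*(a + 1)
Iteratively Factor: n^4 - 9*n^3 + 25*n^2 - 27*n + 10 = (n - 2)*(n^3 - 7*n^2 + 11*n - 5) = (n - 5)*(n - 2)*(n^2 - 2*n + 1) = (n - 5)*(n - 2)*(n - 1)*(n - 1)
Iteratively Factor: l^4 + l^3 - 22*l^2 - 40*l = (l - 5)*(l^3 + 6*l^2 + 8*l) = l*(l - 5)*(l^2 + 6*l + 8) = l*(l - 5)*(l + 4)*(l + 2)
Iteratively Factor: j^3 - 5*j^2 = (j - 5)*(j^2) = j*(j - 5)*(j)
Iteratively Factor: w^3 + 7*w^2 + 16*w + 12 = (w + 2)*(w^2 + 5*w + 6) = (w + 2)*(w + 3)*(w + 2)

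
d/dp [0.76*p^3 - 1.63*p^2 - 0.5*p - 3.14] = 2.28*p^2 - 3.26*p - 0.5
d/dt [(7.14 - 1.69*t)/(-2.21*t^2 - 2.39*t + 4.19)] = (-3.7349*t^2 + 31.5588*t + 9.9835)/(4.8841*t^4 + 10.5638*t^3 - 12.8077*t^2 - 20.0282*t + 17.5561)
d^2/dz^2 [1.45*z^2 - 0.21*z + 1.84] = 2.90000000000000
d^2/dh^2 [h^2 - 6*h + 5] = 2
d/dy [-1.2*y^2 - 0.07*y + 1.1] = -2.4*y - 0.07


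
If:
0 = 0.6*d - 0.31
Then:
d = 0.52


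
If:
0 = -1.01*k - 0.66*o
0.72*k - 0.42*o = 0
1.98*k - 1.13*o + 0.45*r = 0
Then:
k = 0.00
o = 0.00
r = 0.00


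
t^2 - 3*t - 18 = (t - 6)*(t + 3)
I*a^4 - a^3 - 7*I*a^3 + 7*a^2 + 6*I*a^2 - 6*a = a*(a - 6)*(a + I)*(I*a - I)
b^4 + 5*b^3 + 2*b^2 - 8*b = b*(b - 1)*(b + 2)*(b + 4)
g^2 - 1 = (g - 1)*(g + 1)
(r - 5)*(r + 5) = r^2 - 25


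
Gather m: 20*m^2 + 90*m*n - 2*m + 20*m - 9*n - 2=20*m^2 + m*(90*n + 18) - 9*n - 2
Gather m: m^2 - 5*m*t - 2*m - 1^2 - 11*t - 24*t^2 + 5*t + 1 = m^2 + m*(-5*t - 2) - 24*t^2 - 6*t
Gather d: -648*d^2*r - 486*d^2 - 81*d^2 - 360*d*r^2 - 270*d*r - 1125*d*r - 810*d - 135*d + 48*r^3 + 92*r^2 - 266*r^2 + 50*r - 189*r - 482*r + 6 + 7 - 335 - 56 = d^2*(-648*r - 567) + d*(-360*r^2 - 1395*r - 945) + 48*r^3 - 174*r^2 - 621*r - 378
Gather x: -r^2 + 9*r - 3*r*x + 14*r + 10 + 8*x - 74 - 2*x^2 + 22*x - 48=-r^2 + 23*r - 2*x^2 + x*(30 - 3*r) - 112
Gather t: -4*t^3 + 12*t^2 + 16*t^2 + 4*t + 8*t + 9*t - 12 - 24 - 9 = -4*t^3 + 28*t^2 + 21*t - 45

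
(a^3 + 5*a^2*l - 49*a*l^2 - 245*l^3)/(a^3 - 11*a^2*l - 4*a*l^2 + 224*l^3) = (a^2 + 12*a*l + 35*l^2)/(a^2 - 4*a*l - 32*l^2)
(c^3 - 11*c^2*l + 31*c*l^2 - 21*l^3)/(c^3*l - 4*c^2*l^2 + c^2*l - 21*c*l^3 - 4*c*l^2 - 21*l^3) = (c^2 - 4*c*l + 3*l^2)/(l*(c^2 + 3*c*l + c + 3*l))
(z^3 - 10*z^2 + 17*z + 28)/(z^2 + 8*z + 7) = (z^2 - 11*z + 28)/(z + 7)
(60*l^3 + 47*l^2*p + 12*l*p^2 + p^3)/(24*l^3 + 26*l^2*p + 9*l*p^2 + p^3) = (5*l + p)/(2*l + p)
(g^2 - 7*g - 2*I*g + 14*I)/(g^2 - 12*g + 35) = (g - 2*I)/(g - 5)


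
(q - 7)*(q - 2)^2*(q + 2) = q^4 - 9*q^3 + 10*q^2 + 36*q - 56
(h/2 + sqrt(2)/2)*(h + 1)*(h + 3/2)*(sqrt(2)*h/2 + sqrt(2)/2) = sqrt(2)*h^4/4 + h^3/2 + 7*sqrt(2)*h^3/8 + sqrt(2)*h^2 + 7*h^2/4 + 3*sqrt(2)*h/8 + 2*h + 3/4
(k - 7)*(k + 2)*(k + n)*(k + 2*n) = k^4 + 3*k^3*n - 5*k^3 + 2*k^2*n^2 - 15*k^2*n - 14*k^2 - 10*k*n^2 - 42*k*n - 28*n^2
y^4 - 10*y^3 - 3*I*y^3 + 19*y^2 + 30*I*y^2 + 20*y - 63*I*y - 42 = (y - 7)*(y - 3)*(y - 2*I)*(y - I)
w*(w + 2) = w^2 + 2*w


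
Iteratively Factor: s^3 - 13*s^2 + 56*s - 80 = (s - 4)*(s^2 - 9*s + 20) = (s - 4)^2*(s - 5)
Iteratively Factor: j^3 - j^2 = (j - 1)*(j^2) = j*(j - 1)*(j)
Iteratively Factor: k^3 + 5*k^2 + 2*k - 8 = (k + 2)*(k^2 + 3*k - 4) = (k + 2)*(k + 4)*(k - 1)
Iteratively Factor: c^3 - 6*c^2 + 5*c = (c - 1)*(c^2 - 5*c) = (c - 5)*(c - 1)*(c)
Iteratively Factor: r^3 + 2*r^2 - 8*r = (r + 4)*(r^2 - 2*r) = r*(r + 4)*(r - 2)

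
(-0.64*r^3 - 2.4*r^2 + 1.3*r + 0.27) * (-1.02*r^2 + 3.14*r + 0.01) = 0.6528*r^5 + 0.4384*r^4 - 8.8684*r^3 + 3.7826*r^2 + 0.8608*r + 0.0027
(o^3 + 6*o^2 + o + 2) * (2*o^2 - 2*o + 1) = 2*o^5 + 10*o^4 - 9*o^3 + 8*o^2 - 3*o + 2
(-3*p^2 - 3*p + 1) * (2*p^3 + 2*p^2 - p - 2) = -6*p^5 - 12*p^4 - p^3 + 11*p^2 + 5*p - 2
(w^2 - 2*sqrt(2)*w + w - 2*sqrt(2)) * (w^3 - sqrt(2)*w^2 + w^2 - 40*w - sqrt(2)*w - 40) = w^5 - 3*sqrt(2)*w^4 + 2*w^4 - 35*w^3 - 6*sqrt(2)*w^3 - 72*w^2 + 77*sqrt(2)*w^2 - 36*w + 160*sqrt(2)*w + 80*sqrt(2)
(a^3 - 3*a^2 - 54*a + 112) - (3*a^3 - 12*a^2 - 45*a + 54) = -2*a^3 + 9*a^2 - 9*a + 58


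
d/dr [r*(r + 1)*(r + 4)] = 3*r^2 + 10*r + 4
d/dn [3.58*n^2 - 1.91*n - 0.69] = 7.16*n - 1.91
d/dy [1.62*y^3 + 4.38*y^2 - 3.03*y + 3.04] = 4.86*y^2 + 8.76*y - 3.03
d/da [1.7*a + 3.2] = 1.70000000000000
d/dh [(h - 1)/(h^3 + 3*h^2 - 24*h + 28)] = 2*(-h^2 - 2*h - 1)/(h^5 + 8*h^4 - 23*h^3 - 134*h^2 + 476*h - 392)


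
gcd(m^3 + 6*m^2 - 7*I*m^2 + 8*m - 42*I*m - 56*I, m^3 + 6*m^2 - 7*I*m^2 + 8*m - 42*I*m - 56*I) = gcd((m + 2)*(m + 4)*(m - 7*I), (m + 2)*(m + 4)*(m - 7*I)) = m^3 + m^2*(6 - 7*I) + m*(8 - 42*I) - 56*I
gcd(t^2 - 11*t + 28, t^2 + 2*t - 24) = t - 4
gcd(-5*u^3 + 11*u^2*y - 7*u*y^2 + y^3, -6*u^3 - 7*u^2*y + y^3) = 1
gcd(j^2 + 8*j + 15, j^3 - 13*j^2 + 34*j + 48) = 1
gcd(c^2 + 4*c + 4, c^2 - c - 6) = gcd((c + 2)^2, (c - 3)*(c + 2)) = c + 2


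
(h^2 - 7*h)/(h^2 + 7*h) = (h - 7)/(h + 7)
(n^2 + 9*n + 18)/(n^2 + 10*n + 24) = (n + 3)/(n + 4)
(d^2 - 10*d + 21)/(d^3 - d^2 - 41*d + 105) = (d - 7)/(d^2 + 2*d - 35)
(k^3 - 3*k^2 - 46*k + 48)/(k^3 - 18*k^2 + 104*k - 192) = (k^2 + 5*k - 6)/(k^2 - 10*k + 24)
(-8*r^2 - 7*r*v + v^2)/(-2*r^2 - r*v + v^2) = (8*r - v)/(2*r - v)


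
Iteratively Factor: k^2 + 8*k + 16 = (k + 4)*(k + 4)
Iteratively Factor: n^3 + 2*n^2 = (n)*(n^2 + 2*n) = n*(n + 2)*(n)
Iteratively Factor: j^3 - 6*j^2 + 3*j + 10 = (j + 1)*(j^2 - 7*j + 10) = (j - 5)*(j + 1)*(j - 2)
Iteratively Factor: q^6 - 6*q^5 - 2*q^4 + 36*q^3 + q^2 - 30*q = (q + 2)*(q^5 - 8*q^4 + 14*q^3 + 8*q^2 - 15*q) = (q - 3)*(q + 2)*(q^4 - 5*q^3 - q^2 + 5*q) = (q - 3)*(q + 1)*(q + 2)*(q^3 - 6*q^2 + 5*q) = q*(q - 3)*(q + 1)*(q + 2)*(q^2 - 6*q + 5) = q*(q - 3)*(q - 1)*(q + 1)*(q + 2)*(q - 5)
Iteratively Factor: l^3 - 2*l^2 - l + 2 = (l + 1)*(l^2 - 3*l + 2) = (l - 1)*(l + 1)*(l - 2)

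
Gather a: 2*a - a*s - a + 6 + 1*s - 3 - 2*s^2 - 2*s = a*(1 - s) - 2*s^2 - s + 3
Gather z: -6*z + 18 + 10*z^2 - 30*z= 10*z^2 - 36*z + 18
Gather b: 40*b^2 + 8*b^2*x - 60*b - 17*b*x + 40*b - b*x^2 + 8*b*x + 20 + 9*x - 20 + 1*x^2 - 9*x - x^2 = b^2*(8*x + 40) + b*(-x^2 - 9*x - 20)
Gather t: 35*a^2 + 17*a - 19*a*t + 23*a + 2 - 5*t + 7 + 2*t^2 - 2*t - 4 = 35*a^2 + 40*a + 2*t^2 + t*(-19*a - 7) + 5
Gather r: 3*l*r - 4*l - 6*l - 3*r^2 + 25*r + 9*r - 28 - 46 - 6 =-10*l - 3*r^2 + r*(3*l + 34) - 80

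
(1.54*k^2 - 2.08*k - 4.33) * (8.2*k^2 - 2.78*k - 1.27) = 12.628*k^4 - 21.3372*k^3 - 31.6794*k^2 + 14.679*k + 5.4991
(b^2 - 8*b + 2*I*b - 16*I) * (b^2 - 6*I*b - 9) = b^4 - 8*b^3 - 4*I*b^3 + 3*b^2 + 32*I*b^2 - 24*b - 18*I*b + 144*I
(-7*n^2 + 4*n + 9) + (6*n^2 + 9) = -n^2 + 4*n + 18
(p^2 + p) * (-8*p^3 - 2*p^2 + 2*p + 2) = -8*p^5 - 10*p^4 + 4*p^2 + 2*p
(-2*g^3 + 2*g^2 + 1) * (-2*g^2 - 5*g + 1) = 4*g^5 + 6*g^4 - 12*g^3 - 5*g + 1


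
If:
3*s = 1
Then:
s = 1/3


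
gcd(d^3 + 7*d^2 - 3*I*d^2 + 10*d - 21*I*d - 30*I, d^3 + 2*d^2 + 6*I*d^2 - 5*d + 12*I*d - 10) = d + 2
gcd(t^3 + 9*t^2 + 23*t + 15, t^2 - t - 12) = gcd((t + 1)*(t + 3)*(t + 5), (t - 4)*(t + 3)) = t + 3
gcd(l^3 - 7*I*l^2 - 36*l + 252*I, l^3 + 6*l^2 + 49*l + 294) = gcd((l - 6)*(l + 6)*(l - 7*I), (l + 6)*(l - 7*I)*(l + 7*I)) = l^2 + l*(6 - 7*I) - 42*I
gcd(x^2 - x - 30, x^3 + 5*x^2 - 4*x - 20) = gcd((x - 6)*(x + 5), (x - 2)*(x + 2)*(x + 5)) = x + 5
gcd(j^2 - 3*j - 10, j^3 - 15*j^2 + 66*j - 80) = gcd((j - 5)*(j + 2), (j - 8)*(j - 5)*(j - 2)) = j - 5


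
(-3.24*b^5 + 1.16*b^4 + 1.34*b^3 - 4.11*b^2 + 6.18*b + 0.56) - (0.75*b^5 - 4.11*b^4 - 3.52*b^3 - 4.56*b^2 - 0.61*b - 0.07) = -3.99*b^5 + 5.27*b^4 + 4.86*b^3 + 0.449999999999999*b^2 + 6.79*b + 0.63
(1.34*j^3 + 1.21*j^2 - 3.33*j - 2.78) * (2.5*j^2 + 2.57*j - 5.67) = 3.35*j^5 + 6.4688*j^4 - 12.8131*j^3 - 22.3688*j^2 + 11.7365*j + 15.7626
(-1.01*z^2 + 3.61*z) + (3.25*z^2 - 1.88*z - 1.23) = 2.24*z^2 + 1.73*z - 1.23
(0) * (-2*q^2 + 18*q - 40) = 0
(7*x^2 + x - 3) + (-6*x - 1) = 7*x^2 - 5*x - 4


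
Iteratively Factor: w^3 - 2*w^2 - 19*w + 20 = (w + 4)*(w^2 - 6*w + 5) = (w - 5)*(w + 4)*(w - 1)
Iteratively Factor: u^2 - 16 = (u + 4)*(u - 4)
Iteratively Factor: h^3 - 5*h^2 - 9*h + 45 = (h + 3)*(h^2 - 8*h + 15) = (h - 3)*(h + 3)*(h - 5)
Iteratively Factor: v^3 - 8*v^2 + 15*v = (v - 5)*(v^2 - 3*v) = (v - 5)*(v - 3)*(v)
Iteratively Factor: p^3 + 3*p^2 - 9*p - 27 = (p - 3)*(p^2 + 6*p + 9) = (p - 3)*(p + 3)*(p + 3)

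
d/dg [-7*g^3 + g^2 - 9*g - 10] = -21*g^2 + 2*g - 9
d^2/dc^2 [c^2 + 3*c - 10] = 2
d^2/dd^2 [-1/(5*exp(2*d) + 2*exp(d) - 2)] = 2*(-4*(5*exp(d) + 1)^2*exp(d) + (10*exp(d) + 1)*(5*exp(2*d) + 2*exp(d) - 2))*exp(d)/(5*exp(2*d) + 2*exp(d) - 2)^3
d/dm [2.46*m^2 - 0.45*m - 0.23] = 4.92*m - 0.45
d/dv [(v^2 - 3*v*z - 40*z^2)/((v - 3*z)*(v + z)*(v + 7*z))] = (-v^4 + 6*v^3*z + 118*v^2*z^2 + 358*v*z^3 - 617*z^4)/(v^6 + 10*v^5*z - 9*v^4*z^2 - 212*v^3*z^3 + 79*v^2*z^4 + 714*v*z^5 + 441*z^6)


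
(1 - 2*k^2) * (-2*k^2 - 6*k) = 4*k^4 + 12*k^3 - 2*k^2 - 6*k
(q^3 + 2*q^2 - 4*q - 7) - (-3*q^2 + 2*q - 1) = q^3 + 5*q^2 - 6*q - 6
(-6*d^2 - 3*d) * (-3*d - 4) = 18*d^3 + 33*d^2 + 12*d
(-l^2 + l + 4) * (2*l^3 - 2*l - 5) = -2*l^5 + 2*l^4 + 10*l^3 + 3*l^2 - 13*l - 20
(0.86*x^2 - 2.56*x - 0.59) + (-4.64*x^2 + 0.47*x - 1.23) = -3.78*x^2 - 2.09*x - 1.82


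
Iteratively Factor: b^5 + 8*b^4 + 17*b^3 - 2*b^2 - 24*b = (b + 2)*(b^4 + 6*b^3 + 5*b^2 - 12*b) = b*(b + 2)*(b^3 + 6*b^2 + 5*b - 12) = b*(b - 1)*(b + 2)*(b^2 + 7*b + 12) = b*(b - 1)*(b + 2)*(b + 3)*(b + 4)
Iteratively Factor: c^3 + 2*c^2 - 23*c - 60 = (c - 5)*(c^2 + 7*c + 12) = (c - 5)*(c + 3)*(c + 4)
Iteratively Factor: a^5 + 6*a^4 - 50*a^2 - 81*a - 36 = (a + 1)*(a^4 + 5*a^3 - 5*a^2 - 45*a - 36) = (a - 3)*(a + 1)*(a^3 + 8*a^2 + 19*a + 12) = (a - 3)*(a + 1)*(a + 4)*(a^2 + 4*a + 3) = (a - 3)*(a + 1)^2*(a + 4)*(a + 3)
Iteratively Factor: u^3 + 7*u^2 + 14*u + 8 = (u + 4)*(u^2 + 3*u + 2) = (u + 1)*(u + 4)*(u + 2)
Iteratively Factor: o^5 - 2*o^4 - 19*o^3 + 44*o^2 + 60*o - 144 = (o - 3)*(o^4 + o^3 - 16*o^2 - 4*o + 48) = (o - 3)^2*(o^3 + 4*o^2 - 4*o - 16) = (o - 3)^2*(o - 2)*(o^2 + 6*o + 8) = (o - 3)^2*(o - 2)*(o + 2)*(o + 4)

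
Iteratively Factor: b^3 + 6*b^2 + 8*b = (b + 4)*(b^2 + 2*b) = b*(b + 4)*(b + 2)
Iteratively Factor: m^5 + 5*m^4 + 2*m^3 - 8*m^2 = (m)*(m^4 + 5*m^3 + 2*m^2 - 8*m) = m*(m - 1)*(m^3 + 6*m^2 + 8*m) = m^2*(m - 1)*(m^2 + 6*m + 8) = m^2*(m - 1)*(m + 4)*(m + 2)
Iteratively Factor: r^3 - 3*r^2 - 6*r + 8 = (r - 4)*(r^2 + r - 2) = (r - 4)*(r + 2)*(r - 1)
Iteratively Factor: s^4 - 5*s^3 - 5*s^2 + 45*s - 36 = (s + 3)*(s^3 - 8*s^2 + 19*s - 12) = (s - 1)*(s + 3)*(s^2 - 7*s + 12) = (s - 4)*(s - 1)*(s + 3)*(s - 3)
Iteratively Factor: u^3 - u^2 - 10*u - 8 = (u + 2)*(u^2 - 3*u - 4) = (u + 1)*(u + 2)*(u - 4)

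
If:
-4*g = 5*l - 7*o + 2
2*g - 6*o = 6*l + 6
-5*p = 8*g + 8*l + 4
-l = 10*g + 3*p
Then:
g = -81/1031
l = -762/1031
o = -296/1031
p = 524/1031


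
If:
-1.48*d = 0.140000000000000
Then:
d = -0.09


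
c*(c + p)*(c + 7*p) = c^3 + 8*c^2*p + 7*c*p^2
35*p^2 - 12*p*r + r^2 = (-7*p + r)*(-5*p + r)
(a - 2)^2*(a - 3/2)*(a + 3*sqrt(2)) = a^4 - 11*a^3/2 + 3*sqrt(2)*a^3 - 33*sqrt(2)*a^2/2 + 10*a^2 - 6*a + 30*sqrt(2)*a - 18*sqrt(2)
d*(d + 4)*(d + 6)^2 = d^4 + 16*d^3 + 84*d^2 + 144*d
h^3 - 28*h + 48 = (h - 4)*(h - 2)*(h + 6)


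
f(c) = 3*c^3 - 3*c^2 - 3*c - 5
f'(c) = 9*c^2 - 6*c - 3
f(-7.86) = -1623.52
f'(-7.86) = 600.18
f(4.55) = 201.83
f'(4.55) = 156.02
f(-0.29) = -4.46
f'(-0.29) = -0.50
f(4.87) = 255.74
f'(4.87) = 181.23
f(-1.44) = -15.86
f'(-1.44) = 24.30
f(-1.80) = -26.82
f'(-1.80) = 36.96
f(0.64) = -7.36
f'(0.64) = -3.15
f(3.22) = 54.39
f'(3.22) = 71.00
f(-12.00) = -5585.00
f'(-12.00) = 1365.00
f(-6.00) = -743.00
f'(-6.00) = 357.00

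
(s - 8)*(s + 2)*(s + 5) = s^3 - s^2 - 46*s - 80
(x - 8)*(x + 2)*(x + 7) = x^3 + x^2 - 58*x - 112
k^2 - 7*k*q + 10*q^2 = (k - 5*q)*(k - 2*q)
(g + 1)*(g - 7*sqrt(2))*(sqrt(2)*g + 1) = sqrt(2)*g^3 - 13*g^2 + sqrt(2)*g^2 - 13*g - 7*sqrt(2)*g - 7*sqrt(2)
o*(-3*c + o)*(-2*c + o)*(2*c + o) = 12*c^3*o - 4*c^2*o^2 - 3*c*o^3 + o^4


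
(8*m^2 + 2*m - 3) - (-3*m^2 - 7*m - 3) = 11*m^2 + 9*m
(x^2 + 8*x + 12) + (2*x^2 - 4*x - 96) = 3*x^2 + 4*x - 84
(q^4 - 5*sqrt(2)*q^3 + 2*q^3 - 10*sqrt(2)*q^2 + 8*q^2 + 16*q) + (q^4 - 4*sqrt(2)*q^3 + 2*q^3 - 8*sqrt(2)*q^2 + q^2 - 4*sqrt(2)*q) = 2*q^4 - 9*sqrt(2)*q^3 + 4*q^3 - 18*sqrt(2)*q^2 + 9*q^2 - 4*sqrt(2)*q + 16*q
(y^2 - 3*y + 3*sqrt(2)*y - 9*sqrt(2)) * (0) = 0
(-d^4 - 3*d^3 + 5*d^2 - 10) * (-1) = d^4 + 3*d^3 - 5*d^2 + 10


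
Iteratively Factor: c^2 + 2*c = (c + 2)*(c)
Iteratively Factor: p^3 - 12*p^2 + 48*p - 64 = (p - 4)*(p^2 - 8*p + 16) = (p - 4)^2*(p - 4)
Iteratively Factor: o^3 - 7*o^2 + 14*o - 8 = (o - 1)*(o^2 - 6*o + 8) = (o - 2)*(o - 1)*(o - 4)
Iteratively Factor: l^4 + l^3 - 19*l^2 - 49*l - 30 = (l - 5)*(l^3 + 6*l^2 + 11*l + 6) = (l - 5)*(l + 2)*(l^2 + 4*l + 3) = (l - 5)*(l + 1)*(l + 2)*(l + 3)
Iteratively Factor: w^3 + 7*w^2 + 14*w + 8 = (w + 1)*(w^2 + 6*w + 8) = (w + 1)*(w + 4)*(w + 2)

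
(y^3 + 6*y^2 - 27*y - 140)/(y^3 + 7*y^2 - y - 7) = (y^2 - y - 20)/(y^2 - 1)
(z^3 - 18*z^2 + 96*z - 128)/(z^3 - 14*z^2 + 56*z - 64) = (z - 8)/(z - 4)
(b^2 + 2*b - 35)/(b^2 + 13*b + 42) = (b - 5)/(b + 6)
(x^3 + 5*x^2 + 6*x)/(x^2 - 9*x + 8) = x*(x^2 + 5*x + 6)/(x^2 - 9*x + 8)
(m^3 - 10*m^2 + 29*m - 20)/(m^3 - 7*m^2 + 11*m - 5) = (m - 4)/(m - 1)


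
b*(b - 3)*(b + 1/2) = b^3 - 5*b^2/2 - 3*b/2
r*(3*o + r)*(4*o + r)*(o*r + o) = 12*o^3*r^2 + 12*o^3*r + 7*o^2*r^3 + 7*o^2*r^2 + o*r^4 + o*r^3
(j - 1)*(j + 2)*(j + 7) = j^3 + 8*j^2 + 5*j - 14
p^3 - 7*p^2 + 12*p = p*(p - 4)*(p - 3)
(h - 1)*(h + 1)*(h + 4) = h^3 + 4*h^2 - h - 4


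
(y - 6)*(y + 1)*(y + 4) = y^3 - y^2 - 26*y - 24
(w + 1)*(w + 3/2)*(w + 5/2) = w^3 + 5*w^2 + 31*w/4 + 15/4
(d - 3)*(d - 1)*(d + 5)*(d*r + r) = d^4*r + 2*d^3*r - 16*d^2*r - 2*d*r + 15*r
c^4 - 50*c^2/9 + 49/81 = (c - 7/3)*(c - 1/3)*(c + 1/3)*(c + 7/3)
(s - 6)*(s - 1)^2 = s^3 - 8*s^2 + 13*s - 6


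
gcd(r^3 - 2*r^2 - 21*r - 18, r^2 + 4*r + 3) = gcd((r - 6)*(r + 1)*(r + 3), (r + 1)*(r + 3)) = r^2 + 4*r + 3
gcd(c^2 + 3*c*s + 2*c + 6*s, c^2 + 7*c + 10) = c + 2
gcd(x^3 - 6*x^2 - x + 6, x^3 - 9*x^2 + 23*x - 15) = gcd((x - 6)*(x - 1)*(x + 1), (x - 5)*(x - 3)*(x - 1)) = x - 1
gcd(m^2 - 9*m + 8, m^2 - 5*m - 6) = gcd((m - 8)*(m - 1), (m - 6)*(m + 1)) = 1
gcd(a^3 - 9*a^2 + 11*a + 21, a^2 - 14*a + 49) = a - 7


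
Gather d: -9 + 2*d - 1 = 2*d - 10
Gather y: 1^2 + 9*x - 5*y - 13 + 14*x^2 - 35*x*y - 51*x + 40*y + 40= 14*x^2 - 42*x + y*(35 - 35*x) + 28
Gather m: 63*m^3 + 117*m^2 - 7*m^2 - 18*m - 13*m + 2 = 63*m^3 + 110*m^2 - 31*m + 2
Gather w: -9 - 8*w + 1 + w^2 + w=w^2 - 7*w - 8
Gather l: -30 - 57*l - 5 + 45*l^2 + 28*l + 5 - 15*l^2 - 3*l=30*l^2 - 32*l - 30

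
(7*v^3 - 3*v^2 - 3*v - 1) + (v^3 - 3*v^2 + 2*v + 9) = 8*v^3 - 6*v^2 - v + 8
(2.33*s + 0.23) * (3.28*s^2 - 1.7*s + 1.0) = 7.6424*s^3 - 3.2066*s^2 + 1.939*s + 0.23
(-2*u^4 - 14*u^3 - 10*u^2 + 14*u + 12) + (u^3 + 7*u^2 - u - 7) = -2*u^4 - 13*u^3 - 3*u^2 + 13*u + 5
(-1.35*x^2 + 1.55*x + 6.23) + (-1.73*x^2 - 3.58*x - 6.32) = -3.08*x^2 - 2.03*x - 0.0899999999999999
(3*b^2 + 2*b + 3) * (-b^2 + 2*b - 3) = -3*b^4 + 4*b^3 - 8*b^2 - 9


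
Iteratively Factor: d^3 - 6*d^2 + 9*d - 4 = (d - 1)*(d^2 - 5*d + 4) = (d - 1)^2*(d - 4)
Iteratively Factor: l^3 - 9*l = (l + 3)*(l^2 - 3*l) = l*(l + 3)*(l - 3)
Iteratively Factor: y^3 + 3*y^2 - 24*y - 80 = (y + 4)*(y^2 - y - 20) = (y + 4)^2*(y - 5)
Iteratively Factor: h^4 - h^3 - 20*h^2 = (h)*(h^3 - h^2 - 20*h) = h*(h - 5)*(h^2 + 4*h) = h^2*(h - 5)*(h + 4)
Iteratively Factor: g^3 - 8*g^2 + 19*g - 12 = (g - 1)*(g^2 - 7*g + 12) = (g - 4)*(g - 1)*(g - 3)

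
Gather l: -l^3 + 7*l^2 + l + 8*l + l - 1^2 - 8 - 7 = -l^3 + 7*l^2 + 10*l - 16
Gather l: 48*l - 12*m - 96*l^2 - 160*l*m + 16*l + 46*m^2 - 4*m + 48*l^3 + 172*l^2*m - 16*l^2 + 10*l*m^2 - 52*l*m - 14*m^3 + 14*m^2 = 48*l^3 + l^2*(172*m - 112) + l*(10*m^2 - 212*m + 64) - 14*m^3 + 60*m^2 - 16*m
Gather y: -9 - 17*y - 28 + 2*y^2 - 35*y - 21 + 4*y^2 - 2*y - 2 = 6*y^2 - 54*y - 60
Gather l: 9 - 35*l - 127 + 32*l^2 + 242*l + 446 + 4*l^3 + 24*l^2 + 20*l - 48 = 4*l^3 + 56*l^2 + 227*l + 280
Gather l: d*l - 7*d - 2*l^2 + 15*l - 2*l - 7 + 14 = -7*d - 2*l^2 + l*(d + 13) + 7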